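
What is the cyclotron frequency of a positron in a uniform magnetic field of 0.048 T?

f ≈ 1.3×10⁹ Hz

f = |q|B/(2πm).
f = (1.602×10⁻¹⁹)(0.048)/(2π·9.109×10⁻³¹) ≈ 1.3×10⁹ Hz.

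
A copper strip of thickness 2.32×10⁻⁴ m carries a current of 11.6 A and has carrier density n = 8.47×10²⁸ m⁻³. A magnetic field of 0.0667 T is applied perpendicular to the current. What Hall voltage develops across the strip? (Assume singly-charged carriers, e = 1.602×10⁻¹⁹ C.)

V_H = IB/(n e t).
V_H = (11.6)(0.0667)/((8.47×10²⁸)(1.602×10⁻¹⁹)(2.32×10⁻⁴)) ≈ 2.46×10⁻⁷ V.

V_H ≈ 2.46×10⁻⁷ V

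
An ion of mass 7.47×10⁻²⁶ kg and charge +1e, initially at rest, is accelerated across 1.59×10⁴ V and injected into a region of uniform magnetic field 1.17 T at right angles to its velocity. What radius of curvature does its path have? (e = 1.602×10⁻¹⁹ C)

r ≈ 0.104 m

Acceleration: |q|V = ½mv² ⇒ v = √(2|q|V/m) = √(2·1.602×10⁻¹⁹·1.59×10⁴/7.47×10⁻²⁶) ≈ 2.611×10⁵ m/s.
In the field: r = mv/(|q|B) = (7.47×10⁻²⁶)(2.611×10⁵)/((1.602×10⁻¹⁹)(1.17)) ≈ 0.104 m.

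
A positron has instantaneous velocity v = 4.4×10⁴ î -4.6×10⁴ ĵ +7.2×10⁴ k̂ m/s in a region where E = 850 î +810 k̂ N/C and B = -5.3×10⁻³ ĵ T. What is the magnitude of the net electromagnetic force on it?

|F| ≈ 2.18×10⁻¹⁶ N

v×B = (382, 0, -233) N/C.
E + v×B = (1230, 0, 577) N/C.
F = q(E + v×B) = (1.602×10⁻¹⁹ C)·(1230, 0, 577) = (1.97×10⁻¹⁶, 0, 9.24×10⁻¹⁷) N.
|F| = 2.18×10⁻¹⁶ N.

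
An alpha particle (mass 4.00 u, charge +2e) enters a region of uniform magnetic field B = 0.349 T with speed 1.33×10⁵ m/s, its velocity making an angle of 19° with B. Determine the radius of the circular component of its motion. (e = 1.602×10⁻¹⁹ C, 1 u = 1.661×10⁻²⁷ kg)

r ≈ 2.57×10⁻³ m

v⊥ = v sinθ = 1.33×10⁵·sin19° ≈ 4.330×10⁴ m/s.
r = m v⊥/(|q|B) = (6.644×10⁻²⁷)(4.330×10⁴)/((3.204×10⁻¹⁹)(0.349)) ≈ 2.57×10⁻³ m.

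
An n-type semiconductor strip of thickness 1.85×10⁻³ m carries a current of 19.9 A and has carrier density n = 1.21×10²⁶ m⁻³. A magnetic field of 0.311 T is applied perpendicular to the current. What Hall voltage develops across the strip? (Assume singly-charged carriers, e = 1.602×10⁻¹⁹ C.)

V_H ≈ 1.73×10⁻⁴ V

V_H = IB/(n e t).
V_H = (19.9)(0.311)/((1.21×10²⁶)(1.602×10⁻¹⁹)(1.85×10⁻³)) ≈ 1.73×10⁻⁴ V.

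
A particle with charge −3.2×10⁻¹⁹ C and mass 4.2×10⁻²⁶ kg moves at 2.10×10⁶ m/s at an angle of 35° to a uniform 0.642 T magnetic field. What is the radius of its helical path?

r ≈ 0.246 m

v⊥ = v sinθ = 2.10×10⁶·sin35° ≈ 1.205×10⁶ m/s.
r = m v⊥/(|q|B) = (4.2×10⁻²⁶)(1.205×10⁶)/((3.2×10⁻¹⁹)(0.642)) ≈ 0.246 m.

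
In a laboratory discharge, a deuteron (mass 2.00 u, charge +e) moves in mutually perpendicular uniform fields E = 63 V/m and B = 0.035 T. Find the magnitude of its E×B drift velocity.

In crossed fields the guiding centre drifts at v_d = |E×B|/B² = E/B, independent of charge and mass.
v_d = 63/0.035 = 1800 m/s.

v_d ≈ 1800 m/s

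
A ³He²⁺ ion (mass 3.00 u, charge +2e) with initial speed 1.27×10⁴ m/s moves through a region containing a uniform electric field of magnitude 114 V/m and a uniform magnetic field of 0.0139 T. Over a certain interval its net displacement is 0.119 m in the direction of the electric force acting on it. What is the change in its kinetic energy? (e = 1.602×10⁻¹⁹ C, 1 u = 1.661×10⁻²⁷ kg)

The magnetic force is always ⟂ v and does no work; only the electric force changes KE.
ΔKE = F_E · d = |q|E d = (3.204×10⁻¹⁹)(114)(0.119) ≈ 4.35×10⁻¹⁸ J.

ΔKE ≈ 4.35×10⁻¹⁸ J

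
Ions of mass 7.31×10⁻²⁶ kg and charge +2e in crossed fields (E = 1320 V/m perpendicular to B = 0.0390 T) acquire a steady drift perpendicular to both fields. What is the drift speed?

v_d ≈ 3.38×10⁴ m/s

In crossed fields the guiding centre drifts at v_d = |E×B|/B² = E/B, independent of charge and mass.
v_d = 1320/0.0390 = 3.38×10⁴ m/s.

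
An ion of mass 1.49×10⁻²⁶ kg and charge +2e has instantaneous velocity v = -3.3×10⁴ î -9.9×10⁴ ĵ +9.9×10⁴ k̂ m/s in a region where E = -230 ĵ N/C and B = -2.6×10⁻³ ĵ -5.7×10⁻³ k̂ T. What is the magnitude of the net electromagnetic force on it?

|F| ≈ 2.97×10⁻¹⁶ N

v×B = (822, -188, 85.8) N/C.
E + v×B = (822, -418, 85.8) N/C.
F = q(E + v×B) = (3.204×10⁻¹⁹ C)·(822, -418, 85.8) = (2.63×10⁻¹⁶, -1.34×10⁻¹⁶, 2.75×10⁻¹⁷) N.
|F| = 2.97×10⁻¹⁶ N.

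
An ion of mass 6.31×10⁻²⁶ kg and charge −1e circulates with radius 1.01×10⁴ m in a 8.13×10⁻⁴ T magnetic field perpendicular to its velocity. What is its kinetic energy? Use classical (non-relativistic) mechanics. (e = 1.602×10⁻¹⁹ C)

v = |q|Br/m, then KE = ½mv² = (qBr)²/(2m).
v = (1.602×10⁻¹⁹)(8.13×10⁻⁴)(1.01×10⁴)/6.31×10⁻²⁶ ≈ 2.085×10⁷ m/s.
KE = ½(6.31×10⁻²⁶)(2.085×10⁷)² ≈ 1.37×10⁻¹¹ J.

KE ≈ 1.37×10⁻¹¹ J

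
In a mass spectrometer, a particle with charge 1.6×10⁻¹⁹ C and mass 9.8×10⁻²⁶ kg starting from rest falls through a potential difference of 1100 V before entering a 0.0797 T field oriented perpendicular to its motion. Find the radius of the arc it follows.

r ≈ 0.461 m

Acceleration: |q|V = ½mv² ⇒ v = √(2|q|V/m) = √(2·1.6×10⁻¹⁹·1100/9.8×10⁻²⁶) ≈ 5.993×10⁴ m/s.
In the field: r = mv/(|q|B) = (9.8×10⁻²⁶)(5.993×10⁴)/((1.6×10⁻¹⁹)(0.0797)) ≈ 0.461 m.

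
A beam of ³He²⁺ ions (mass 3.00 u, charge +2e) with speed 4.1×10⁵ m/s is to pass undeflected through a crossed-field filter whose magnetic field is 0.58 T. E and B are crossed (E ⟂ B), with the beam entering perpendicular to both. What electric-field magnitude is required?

E = 2.4×10⁵ V/m

For straight-line motion qE = qvB, so E = vB.
E = 4.1×10⁵ × 0.58 = 2.4×10⁵ V/m.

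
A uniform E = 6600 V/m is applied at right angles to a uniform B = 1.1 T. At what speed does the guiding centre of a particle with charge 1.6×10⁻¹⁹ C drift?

v_d ≈ 6000 m/s

In crossed fields the guiding centre drifts at v_d = |E×B|/B² = E/B, independent of charge and mass.
v_d = 6600/1.1 = 6000 m/s.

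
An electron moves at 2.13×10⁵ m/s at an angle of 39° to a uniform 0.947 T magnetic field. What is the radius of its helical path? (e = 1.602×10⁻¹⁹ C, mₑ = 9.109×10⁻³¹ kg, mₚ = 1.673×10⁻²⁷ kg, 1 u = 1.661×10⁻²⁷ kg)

v⊥ = v sinθ = 2.13×10⁵·sin39° ≈ 1.340×10⁵ m/s.
r = m v⊥/(|q|B) = (9.109×10⁻³¹)(1.340×10⁵)/((1.602×10⁻¹⁹)(0.947)) ≈ 8.05×10⁻⁷ m.

r ≈ 8.05×10⁻⁷ m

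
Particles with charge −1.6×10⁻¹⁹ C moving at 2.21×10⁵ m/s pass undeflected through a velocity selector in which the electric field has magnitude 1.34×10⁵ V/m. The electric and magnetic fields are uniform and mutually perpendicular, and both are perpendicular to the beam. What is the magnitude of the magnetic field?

B = 0.606 T

Balance of forces in the selector: qE = qvB ⇒ B = E/v.
B = 1.34×10⁵/2.21×10⁵ = 0.606 T.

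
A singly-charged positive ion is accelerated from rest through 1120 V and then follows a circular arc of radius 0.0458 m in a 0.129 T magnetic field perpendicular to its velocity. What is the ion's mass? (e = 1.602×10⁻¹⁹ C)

m ≈ 2.50×10⁻²⁷ kg

Combine |q|V = ½mv² and r = mv/(|q|B): eliminate v to get m = qB²r²/(2V).
m = (1.602×10⁻¹⁹)(0.129)²(0.0458)²/(2·1120) ≈ 2.50×10⁻²⁷ kg.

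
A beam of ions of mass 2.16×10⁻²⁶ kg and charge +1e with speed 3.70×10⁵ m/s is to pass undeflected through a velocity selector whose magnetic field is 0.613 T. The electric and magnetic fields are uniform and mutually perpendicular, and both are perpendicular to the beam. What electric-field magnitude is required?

For straight-line motion qE = qvB, so E = vB.
E = 3.70×10⁵ × 0.613 = 2.27×10⁵ V/m.

E = 2.27×10⁵ V/m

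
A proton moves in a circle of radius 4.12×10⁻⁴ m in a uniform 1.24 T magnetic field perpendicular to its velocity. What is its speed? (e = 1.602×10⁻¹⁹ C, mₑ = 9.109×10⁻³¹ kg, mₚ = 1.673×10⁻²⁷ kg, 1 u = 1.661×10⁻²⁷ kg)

From |q|vB = mv²/r, v = |q|Br/m.
v = (1.602×10⁻¹⁹)(1.24)(4.12×10⁻⁴)/1.673×10⁻²⁷ ≈ 4.89×10⁴ m/s.

v ≈ 4.89×10⁴ m/s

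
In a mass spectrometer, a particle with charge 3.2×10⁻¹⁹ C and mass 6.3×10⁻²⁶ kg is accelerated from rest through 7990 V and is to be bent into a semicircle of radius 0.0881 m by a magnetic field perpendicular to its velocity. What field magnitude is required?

B ≈ 0.637 T

v = √(2|q|V/m) = √(2·3.2×10⁻¹⁹·7990/6.3×10⁻²⁶) ≈ 2.849×10⁵ m/s.
B = mv/(|q|r) = (6.3×10⁻²⁶)(2.849×10⁵)/((3.2×10⁻¹⁹)(0.0881)) ≈ 0.637 T.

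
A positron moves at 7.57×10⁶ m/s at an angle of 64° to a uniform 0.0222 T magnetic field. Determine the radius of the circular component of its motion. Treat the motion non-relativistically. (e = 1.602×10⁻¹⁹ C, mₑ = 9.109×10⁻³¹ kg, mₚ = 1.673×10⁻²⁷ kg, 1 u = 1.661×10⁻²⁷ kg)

r ≈ 1.74×10⁻³ m

v⊥ = v sinθ = 7.57×10⁶·sin64° ≈ 6.804×10⁶ m/s.
r = m v⊥/(|q|B) = (9.109×10⁻³¹)(6.804×10⁶)/((1.602×10⁻¹⁹)(0.0222)) ≈ 1.74×10⁻³ m.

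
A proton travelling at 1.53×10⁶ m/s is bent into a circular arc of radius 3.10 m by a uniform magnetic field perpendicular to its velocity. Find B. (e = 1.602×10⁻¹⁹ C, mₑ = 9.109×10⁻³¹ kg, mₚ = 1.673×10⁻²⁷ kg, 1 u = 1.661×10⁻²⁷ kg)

B ≈ 5.15×10⁻³ T

From |q|vB = mv²/r, B = mv/(|q|r).
B = (1.673×10⁻²⁷)(1.53×10⁶)/((1.602×10⁻¹⁹)(3.10)) ≈ 5.15×10⁻³ T.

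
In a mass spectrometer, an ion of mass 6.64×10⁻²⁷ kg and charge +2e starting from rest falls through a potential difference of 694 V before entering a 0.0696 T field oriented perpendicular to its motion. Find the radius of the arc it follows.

Acceleration: |q|V = ½mv² ⇒ v = √(2|q|V/m) = √(2·3.204×10⁻¹⁹·694/6.64×10⁻²⁷) ≈ 2.588×10⁵ m/s.
In the field: r = mv/(|q|B) = (6.64×10⁻²⁷)(2.588×10⁵)/((3.204×10⁻¹⁹)(0.0696)) ≈ 0.0771 m.

r ≈ 0.0771 m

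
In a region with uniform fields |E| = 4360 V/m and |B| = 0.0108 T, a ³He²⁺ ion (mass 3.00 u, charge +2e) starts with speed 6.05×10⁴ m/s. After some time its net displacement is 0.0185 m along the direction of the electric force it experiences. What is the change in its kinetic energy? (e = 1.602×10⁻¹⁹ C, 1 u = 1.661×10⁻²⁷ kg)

ΔKE ≈ 2.58×10⁻¹⁷ J

The magnetic force is always ⟂ v and does no work; only the electric force changes KE.
ΔKE = F_E · d = |q|E d = (3.204×10⁻¹⁹)(4360)(0.0185) ≈ 2.58×10⁻¹⁷ J.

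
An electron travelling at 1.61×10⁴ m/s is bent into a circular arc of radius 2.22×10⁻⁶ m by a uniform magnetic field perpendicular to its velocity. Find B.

From |q|vB = mv²/r, B = mv/(|q|r).
B = (9.109×10⁻³¹)(1.61×10⁴)/((1.602×10⁻¹⁹)(2.22×10⁻⁶)) ≈ 0.0412 T.

B ≈ 0.0412 T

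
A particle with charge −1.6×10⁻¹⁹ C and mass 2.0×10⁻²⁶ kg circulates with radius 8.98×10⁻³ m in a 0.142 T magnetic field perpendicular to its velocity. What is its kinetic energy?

KE ≈ 6.50 eV

v = |q|Br/m, then KE = ½mv² = (qBr)²/(2m).
v = (1.6×10⁻¹⁹)(0.142)(8.98×10⁻³)/2.0×10⁻²⁶ ≈ 1.020×10⁴ m/s.
KE = ½(2.0×10⁻²⁶)(1.020×10⁴)² ≈ 1.04×10⁻¹⁸ J = 6.50 eV.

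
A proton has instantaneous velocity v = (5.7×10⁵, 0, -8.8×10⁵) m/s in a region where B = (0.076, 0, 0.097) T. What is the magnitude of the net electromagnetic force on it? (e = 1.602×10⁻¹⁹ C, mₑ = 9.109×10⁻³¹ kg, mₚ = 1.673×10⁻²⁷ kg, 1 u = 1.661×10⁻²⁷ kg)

v×B = (0, -1.22×10⁵, 0) N/C.
F = q v×B = (1.602×10⁻¹⁹ C)·(0, -1.22×10⁵, 0) = (0, -1.96×10⁻¹⁴, 0) N.
|F| = 1.96×10⁻¹⁴ N.

|F| ≈ 1.96×10⁻¹⁴ N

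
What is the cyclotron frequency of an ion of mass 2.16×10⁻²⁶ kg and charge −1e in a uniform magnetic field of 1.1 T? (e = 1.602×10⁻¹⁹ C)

f = |q|B/(2πm).
f = (1.602×10⁻¹⁹)(1.1)/(2π·2.16×10⁻²⁶) ≈ 1.3×10⁶ Hz.

f ≈ 1.3×10⁶ Hz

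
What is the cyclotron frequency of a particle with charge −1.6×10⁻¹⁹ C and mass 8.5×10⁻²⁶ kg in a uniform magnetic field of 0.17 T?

f = |q|B/(2πm).
f = (1.6×10⁻¹⁹)(0.17)/(2π·8.5×10⁻²⁶) ≈ 5.1×10⁴ Hz.

f ≈ 5.1×10⁴ Hz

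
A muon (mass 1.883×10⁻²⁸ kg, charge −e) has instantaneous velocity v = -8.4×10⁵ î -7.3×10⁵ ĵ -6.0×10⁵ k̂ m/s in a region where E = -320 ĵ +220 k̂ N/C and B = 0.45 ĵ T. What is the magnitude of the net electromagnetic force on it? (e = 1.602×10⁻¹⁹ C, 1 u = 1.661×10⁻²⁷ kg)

|F| ≈ 7.44×10⁻¹⁴ N

v×B = (2.70×10⁵, 0, -3.78×10⁵) N/C.
E + v×B = (2.70×10⁵, -320, -3.78×10⁵) N/C.
F = q(E + v×B) = (−1.602×10⁻¹⁹ C)·(2.70×10⁵, -320, -3.78×10⁵) = (-4.33×10⁻¹⁴, 5.13×10⁻¹⁷, 6.05×10⁻¹⁴) N.
|F| = 7.44×10⁻¹⁴ N.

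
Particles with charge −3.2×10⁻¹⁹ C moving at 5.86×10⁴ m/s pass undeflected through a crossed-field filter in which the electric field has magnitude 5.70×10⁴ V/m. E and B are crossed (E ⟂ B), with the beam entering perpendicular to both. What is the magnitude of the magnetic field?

B = 0.973 T

Balance of forces in the selector: qE = qvB ⇒ B = E/v.
B = 5.70×10⁴/5.86×10⁴ = 0.973 T.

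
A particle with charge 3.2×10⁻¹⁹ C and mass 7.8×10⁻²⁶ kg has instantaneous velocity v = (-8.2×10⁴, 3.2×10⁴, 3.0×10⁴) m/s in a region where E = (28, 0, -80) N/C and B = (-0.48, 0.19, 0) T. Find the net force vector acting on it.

v×B = (-5700, -1.44×10⁴, -220) N/C.
E + v×B = (-5670, -1.44×10⁴, -300) N/C.
F = q(E + v×B) = (3.2×10⁻¹⁹ C)·(-5670, -1.44×10⁴, -300) = (-1.82×10⁻¹⁵, -4.61×10⁻¹⁵, -9.60×10⁻¹⁷) N.

F ≈ (-1.82×10⁻¹⁵, -4.61×10⁻¹⁵, -9.60×10⁻¹⁷) N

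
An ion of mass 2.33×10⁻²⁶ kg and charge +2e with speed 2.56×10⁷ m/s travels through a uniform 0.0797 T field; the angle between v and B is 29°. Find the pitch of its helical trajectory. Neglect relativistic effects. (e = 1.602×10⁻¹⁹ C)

p ≈ 128 m

v∥ = v cosθ = 2.56×10⁷·cos29° ≈ 2.239×10⁷ m/s.
T = 2πm/(|q|B) = 2π(2.33×10⁻²⁶)/((3.204×10⁻¹⁹)(0.0797)) ≈ 5.733×10⁻⁶ s.
pitch = v∥ T = (2.239×10⁷)(5.733×10⁻⁶) ≈ 128 m.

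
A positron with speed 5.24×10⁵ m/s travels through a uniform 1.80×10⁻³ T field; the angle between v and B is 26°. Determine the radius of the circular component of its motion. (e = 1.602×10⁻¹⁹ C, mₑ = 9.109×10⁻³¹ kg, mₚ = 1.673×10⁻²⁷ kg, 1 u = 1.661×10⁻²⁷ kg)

r ≈ 7.26×10⁻⁴ m

v⊥ = v sinθ = 5.24×10⁵·sin26° ≈ 2.297×10⁵ m/s.
r = m v⊥/(|q|B) = (9.109×10⁻³¹)(2.297×10⁵)/((1.602×10⁻¹⁹)(1.80×10⁻³)) ≈ 7.26×10⁻⁴ m.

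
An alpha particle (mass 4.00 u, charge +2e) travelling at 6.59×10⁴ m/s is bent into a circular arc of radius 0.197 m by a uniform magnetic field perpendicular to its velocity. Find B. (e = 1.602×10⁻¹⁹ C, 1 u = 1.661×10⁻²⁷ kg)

From |q|vB = mv²/r, B = mv/(|q|r).
B = (6.644×10⁻²⁷)(6.59×10⁴)/((3.204×10⁻¹⁹)(0.197)) ≈ 6.94×10⁻³ T.

B ≈ 6.94×10⁻³ T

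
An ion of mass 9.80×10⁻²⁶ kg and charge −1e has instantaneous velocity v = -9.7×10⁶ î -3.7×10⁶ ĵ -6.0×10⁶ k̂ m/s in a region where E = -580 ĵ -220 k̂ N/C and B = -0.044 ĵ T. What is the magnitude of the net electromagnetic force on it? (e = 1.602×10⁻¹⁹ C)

v×B = (-2.64×10⁵, 0, 4.27×10⁵) N/C.
E + v×B = (-2.64×10⁵, -580, 4.27×10⁵) N/C.
F = q(E + v×B) = (−1.602×10⁻¹⁹ C)·(-2.64×10⁵, -580, 4.27×10⁵) = (4.23×10⁻¹⁴, 9.29×10⁻¹⁷, -6.83×10⁻¹⁴) N.
|F| = 8.04×10⁻¹⁴ N.

|F| ≈ 8.04×10⁻¹⁴ N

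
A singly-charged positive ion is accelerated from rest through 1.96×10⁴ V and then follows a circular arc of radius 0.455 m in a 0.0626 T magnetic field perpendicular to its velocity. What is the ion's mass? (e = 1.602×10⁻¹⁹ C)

m ≈ 3.32×10⁻²⁷ kg

Combine |q|V = ½mv² and r = mv/(|q|B): eliminate v to get m = qB²r²/(2V).
m = (1.602×10⁻¹⁹)(0.0626)²(0.455)²/(2·1.96×10⁴) ≈ 3.32×10⁻²⁷ kg.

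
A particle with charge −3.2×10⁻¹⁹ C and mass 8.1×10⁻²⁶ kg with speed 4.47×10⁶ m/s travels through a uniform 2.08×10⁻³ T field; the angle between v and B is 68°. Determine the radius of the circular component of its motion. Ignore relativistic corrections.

r ≈ 504 m

v⊥ = v sinθ = 4.47×10⁶·sin68° ≈ 4.145×10⁶ m/s.
r = m v⊥/(|q|B) = (8.1×10⁻²⁶)(4.145×10⁶)/((3.2×10⁻¹⁹)(2.08×10⁻³)) ≈ 504 m.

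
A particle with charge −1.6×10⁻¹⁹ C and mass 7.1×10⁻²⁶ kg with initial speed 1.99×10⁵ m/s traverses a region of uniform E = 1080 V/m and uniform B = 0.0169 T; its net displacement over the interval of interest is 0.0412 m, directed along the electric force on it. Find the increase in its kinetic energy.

ΔKE ≈ 7.12×10⁻¹⁸ J

The magnetic force is always ⟂ v and does no work; only the electric force changes KE.
ΔKE = F_E · d = |q|E d = (1.6×10⁻¹⁹)(1080)(0.0412) ≈ 7.12×10⁻¹⁸ J.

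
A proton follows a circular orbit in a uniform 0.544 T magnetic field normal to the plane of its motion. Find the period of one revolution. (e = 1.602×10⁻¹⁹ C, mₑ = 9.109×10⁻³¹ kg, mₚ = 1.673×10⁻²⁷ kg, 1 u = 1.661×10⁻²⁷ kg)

T ≈ 1.21×10⁻⁷ s

The cyclotron period depends only on m, q, B: T = 2πm/(|q|B).
T = 2π(1.673×10⁻²⁷)/((1.602×10⁻¹⁹)(0.544)) ≈ 1.21×10⁻⁷ s.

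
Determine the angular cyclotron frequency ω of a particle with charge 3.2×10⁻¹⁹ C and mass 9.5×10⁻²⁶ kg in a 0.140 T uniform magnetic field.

ω = |q|B/m.
ω = (3.2×10⁻¹⁹)(0.140)/9.5×10⁻²⁶ ≈ 4.72×10⁵ rad/s.

ω ≈ 4.72×10⁵ rad/s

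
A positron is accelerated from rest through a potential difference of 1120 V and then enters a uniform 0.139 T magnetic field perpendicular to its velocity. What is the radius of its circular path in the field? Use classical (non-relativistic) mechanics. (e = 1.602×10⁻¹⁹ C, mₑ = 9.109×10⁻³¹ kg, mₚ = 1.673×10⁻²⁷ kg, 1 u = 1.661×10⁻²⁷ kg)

r ≈ 8.12×10⁻⁴ m

Acceleration: |q|V = ½mv² ⇒ v = √(2|q|V/m) = √(2·1.602×10⁻¹⁹·1120/9.109×10⁻³¹) ≈ 1.985×10⁷ m/s.
In the field: r = mv/(|q|B) = (9.109×10⁻³¹)(1.985×10⁷)/((1.602×10⁻¹⁹)(0.139)) ≈ 8.12×10⁻⁴ m.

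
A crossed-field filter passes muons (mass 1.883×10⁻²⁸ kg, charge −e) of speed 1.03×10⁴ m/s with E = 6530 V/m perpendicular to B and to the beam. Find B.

Balance of forces in the selector: qE = qvB ⇒ B = E/v.
B = 6530/1.03×10⁴ = 0.634 T.

B = 0.634 T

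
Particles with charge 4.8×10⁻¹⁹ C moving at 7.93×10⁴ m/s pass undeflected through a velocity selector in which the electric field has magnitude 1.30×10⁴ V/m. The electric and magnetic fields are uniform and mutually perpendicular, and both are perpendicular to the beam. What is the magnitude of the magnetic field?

B = 0.164 T

Balance of forces in the selector: qE = qvB ⇒ B = E/v.
B = 1.30×10⁴/7.93×10⁴ = 0.164 T.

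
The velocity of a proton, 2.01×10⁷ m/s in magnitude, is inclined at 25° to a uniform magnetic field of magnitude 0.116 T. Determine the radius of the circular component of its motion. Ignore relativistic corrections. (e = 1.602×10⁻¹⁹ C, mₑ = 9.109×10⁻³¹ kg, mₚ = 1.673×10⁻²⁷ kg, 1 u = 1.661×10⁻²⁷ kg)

v⊥ = v sinθ = 2.01×10⁷·sin25° ≈ 8.495×10⁶ m/s.
r = m v⊥/(|q|B) = (1.673×10⁻²⁷)(8.495×10⁶)/((1.602×10⁻¹⁹)(0.116)) ≈ 0.765 m.

r ≈ 0.765 m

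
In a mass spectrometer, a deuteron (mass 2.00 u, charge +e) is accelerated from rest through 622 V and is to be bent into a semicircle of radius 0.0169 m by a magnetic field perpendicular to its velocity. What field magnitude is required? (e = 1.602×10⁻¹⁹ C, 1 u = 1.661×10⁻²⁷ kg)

v = √(2|q|V/m) = √(2·1.602×10⁻¹⁹·622/3.322×10⁻²⁷) ≈ 2.449×10⁵ m/s.
B = mv/(|q|r) = (3.322×10⁻²⁷)(2.449×10⁵)/((1.602×10⁻¹⁹)(0.0169)) ≈ 0.301 T.

B ≈ 0.301 T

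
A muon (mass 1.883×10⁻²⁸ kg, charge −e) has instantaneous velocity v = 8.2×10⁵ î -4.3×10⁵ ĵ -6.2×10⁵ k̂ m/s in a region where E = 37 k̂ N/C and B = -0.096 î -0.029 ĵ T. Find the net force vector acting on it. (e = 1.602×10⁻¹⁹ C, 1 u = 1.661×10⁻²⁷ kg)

F ≈ (2.88×10⁻¹⁵, -9.54×10⁻¹⁵, 1.04×10⁻¹⁴) N

v×B = (-1.80×10⁴, 5.95×10⁴, -6.51×10⁴) N/C.
E + v×B = (-1.80×10⁴, 5.95×10⁴, -6.50×10⁴) N/C.
F = q(E + v×B) = (−1.602×10⁻¹⁹ C)·(-1.80×10⁴, 5.95×10⁴, -6.50×10⁴) = (2.88×10⁻¹⁵, -9.54×10⁻¹⁵, 1.04×10⁻¹⁴) N.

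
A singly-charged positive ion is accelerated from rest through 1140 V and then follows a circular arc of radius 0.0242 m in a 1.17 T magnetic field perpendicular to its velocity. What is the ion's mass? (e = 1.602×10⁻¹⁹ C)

m ≈ 5.63×10⁻²⁶ kg

Combine |q|V = ½mv² and r = mv/(|q|B): eliminate v to get m = qB²r²/(2V).
m = (1.602×10⁻¹⁹)(1.17)²(0.0242)²/(2·1140) ≈ 5.63×10⁻²⁶ kg.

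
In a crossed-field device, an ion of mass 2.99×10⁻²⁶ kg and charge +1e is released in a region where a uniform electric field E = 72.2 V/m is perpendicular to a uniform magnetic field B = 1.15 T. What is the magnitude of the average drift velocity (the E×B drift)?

v_d ≈ 62.8 m/s

The E×B drift speed is v_d = E/B.
v_d = 72.2/1.15 = 62.8 m/s.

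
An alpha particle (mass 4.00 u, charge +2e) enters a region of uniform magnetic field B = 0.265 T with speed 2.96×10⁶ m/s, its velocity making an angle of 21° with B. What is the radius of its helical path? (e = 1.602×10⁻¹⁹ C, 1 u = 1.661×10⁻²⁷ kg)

r ≈ 0.0830 m

v⊥ = v sinθ = 2.96×10⁶·sin21° ≈ 1.061×10⁶ m/s.
r = m v⊥/(|q|B) = (6.644×10⁻²⁷)(1.061×10⁶)/((3.204×10⁻¹⁹)(0.265)) ≈ 0.0830 m.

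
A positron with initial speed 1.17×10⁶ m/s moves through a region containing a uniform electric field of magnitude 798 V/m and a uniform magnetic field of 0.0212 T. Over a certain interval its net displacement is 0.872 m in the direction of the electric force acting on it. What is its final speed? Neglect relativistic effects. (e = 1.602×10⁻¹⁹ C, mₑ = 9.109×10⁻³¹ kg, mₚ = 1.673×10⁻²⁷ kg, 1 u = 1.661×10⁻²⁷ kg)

v_f ≈ 1.57×10⁷ m/s

B does no work; ΔKE = |q|E d.
½mv_f² = ½mv₀² + |q|Ed = ½(9.109×10⁻³¹)(1.17×10⁶)² + (1.602×10⁻¹⁹)(798)(0.872) ≈ 6.235×10⁻¹⁹ J + 1.115×10⁻¹⁶ J ≈ 1.121×10⁻¹⁶ J.
v_f = √(2·1.121×10⁻¹⁶/9.109×10⁻³¹) ≈ 1.57×10⁷ m/s.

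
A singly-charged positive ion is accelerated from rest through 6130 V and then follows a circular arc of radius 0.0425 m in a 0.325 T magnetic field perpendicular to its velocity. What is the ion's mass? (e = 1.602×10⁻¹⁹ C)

m ≈ 2.49×10⁻²⁷ kg

Combine |q|V = ½mv² and r = mv/(|q|B): eliminate v to get m = qB²r²/(2V).
m = (1.602×10⁻¹⁹)(0.325)²(0.0425)²/(2·6130) ≈ 2.49×10⁻²⁷ kg.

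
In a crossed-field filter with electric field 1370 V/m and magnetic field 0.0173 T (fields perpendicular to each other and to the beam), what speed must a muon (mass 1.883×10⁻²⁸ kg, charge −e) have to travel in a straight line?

Straight-line motion ⇒ electric and magnetic forces cancel, so E = vB.
v = E/B = 1370/0.0173 = 7.92×10⁴ m/s.

v = 7.92×10⁴ m/s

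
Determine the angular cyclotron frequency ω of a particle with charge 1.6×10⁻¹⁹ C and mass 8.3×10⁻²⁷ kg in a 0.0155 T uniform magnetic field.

ω ≈ 2.99×10⁵ rad/s

ω = |q|B/m.
ω = (1.6×10⁻¹⁹)(0.0155)/8.3×10⁻²⁷ ≈ 2.99×10⁵ rad/s.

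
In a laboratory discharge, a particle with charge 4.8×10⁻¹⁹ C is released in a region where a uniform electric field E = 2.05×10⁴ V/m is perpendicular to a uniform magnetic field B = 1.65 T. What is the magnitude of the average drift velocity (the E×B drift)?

In crossed fields the guiding centre drifts at v_d = |E×B|/B² = E/B, independent of charge and mass.
v_d = 2.05×10⁴/1.65 = 1.24×10⁴ m/s.

v_d ≈ 1.24×10⁴ m/s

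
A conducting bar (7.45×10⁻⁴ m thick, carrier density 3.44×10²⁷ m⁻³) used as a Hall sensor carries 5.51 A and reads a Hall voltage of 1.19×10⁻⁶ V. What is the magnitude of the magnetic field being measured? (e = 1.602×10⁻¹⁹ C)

B ≈ 0.0887 T

From V_H = IB/(n e t), B = V_H n e t / I.
B = (1.19×10⁻⁶)(3.44×10²⁷)(1.602×10⁻¹⁹)(7.45×10⁻⁴)/5.51 ≈ 0.0887 T.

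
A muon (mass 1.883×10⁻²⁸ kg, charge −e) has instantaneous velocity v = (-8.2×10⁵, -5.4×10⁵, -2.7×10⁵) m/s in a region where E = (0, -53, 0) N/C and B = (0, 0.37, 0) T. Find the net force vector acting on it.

v×B = (9.99×10⁴, 0, -3.03×10⁵) N/C.
E + v×B = (9.99×10⁴, -53.0, -3.03×10⁵) N/C.
F = q(E + v×B) = (−1.602×10⁻¹⁹ C)·(9.99×10⁴, -53.0, -3.03×10⁵) = (-1.60×10⁻¹⁴, 8.49×10⁻¹⁸, 4.86×10⁻¹⁴) N.

F ≈ (-1.60×10⁻¹⁴, 8.49×10⁻¹⁸, 4.86×10⁻¹⁴) N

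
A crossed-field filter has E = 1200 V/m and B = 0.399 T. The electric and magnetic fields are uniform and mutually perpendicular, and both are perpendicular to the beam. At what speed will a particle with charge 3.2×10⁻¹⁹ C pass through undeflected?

Zero net Lorentz force requires |qE| = |q v×B|, i.e. E = vB.
v = E/B = 1200/0.399 = 3010 m/s.
The result is independent of the particle's charge and mass.

v = 3010 m/s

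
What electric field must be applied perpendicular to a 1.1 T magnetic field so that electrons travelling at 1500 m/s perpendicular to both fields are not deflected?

E = 1700 V/m

For straight-line motion qE = qvB, so E = vB.
E = 1500 × 1.1 = 1700 V/m.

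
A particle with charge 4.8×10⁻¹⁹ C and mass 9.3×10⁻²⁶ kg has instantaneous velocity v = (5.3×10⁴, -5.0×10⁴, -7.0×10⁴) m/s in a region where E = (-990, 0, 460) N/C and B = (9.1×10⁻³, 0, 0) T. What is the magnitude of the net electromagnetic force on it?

v×B = (0, -637, 455) N/C.
E + v×B = (-990, -637, 915) N/C.
F = q(E + v×B) = (4.8×10⁻¹⁹ C)·(-990, -637, 915) = (-4.75×10⁻¹⁶, -3.06×10⁻¹⁶, 4.39×10⁻¹⁶) N.
|F| = 7.16×10⁻¹⁶ N.

|F| ≈ 7.16×10⁻¹⁶ N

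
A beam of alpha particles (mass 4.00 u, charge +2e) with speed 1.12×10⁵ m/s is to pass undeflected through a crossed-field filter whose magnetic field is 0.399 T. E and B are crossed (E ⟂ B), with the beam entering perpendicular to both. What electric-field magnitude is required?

For straight-line motion qE = qvB, so E = vB.
E = 1.12×10⁵ × 0.399 = 4.47×10⁴ V/m.

E = 4.47×10⁴ V/m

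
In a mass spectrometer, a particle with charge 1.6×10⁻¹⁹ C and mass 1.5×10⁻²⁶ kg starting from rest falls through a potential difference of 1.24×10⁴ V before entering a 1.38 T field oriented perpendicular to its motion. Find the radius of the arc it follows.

r ≈ 0.0349 m

Acceleration: |q|V = ½mv² ⇒ v = √(2|q|V/m) = √(2·1.6×10⁻¹⁹·1.24×10⁴/1.5×10⁻²⁶) ≈ 5.143×10⁵ m/s.
In the field: r = mv/(|q|B) = (1.5×10⁻²⁶)(5.143×10⁵)/((1.6×10⁻¹⁹)(1.38)) ≈ 0.0349 m.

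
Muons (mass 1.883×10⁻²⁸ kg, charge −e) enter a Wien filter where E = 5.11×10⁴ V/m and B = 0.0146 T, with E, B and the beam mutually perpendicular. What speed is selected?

Zero net Lorentz force requires |qE| = |q v×B|, i.e. E = vB.
v = E/B = 5.11×10⁴/0.0146 = 3.50×10⁶ m/s.

v = 3.50×10⁶ m/s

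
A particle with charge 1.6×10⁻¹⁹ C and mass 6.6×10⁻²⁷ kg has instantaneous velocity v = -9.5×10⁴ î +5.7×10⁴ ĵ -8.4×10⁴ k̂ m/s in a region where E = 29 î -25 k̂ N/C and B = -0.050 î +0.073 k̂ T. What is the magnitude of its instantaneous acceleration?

|a| ≈ 2.96×10¹¹ m/s²

v×B = (4160, 1.11×10⁴, 2850) N/C.
E + v×B = (4190, 1.11×10⁴, 2820) N/C.
F = q(E + v×B) = (1.6×10⁻¹⁹ C)·(4190, 1.11×10⁴, 2820) = (6.70×10⁻¹⁶, 1.78×10⁻¹⁵, 4.52×10⁻¹⁶) N.
|a| = |F|/m = 1.956×10⁻¹⁵/6.6×10⁻²⁷ ≈ 2.96×10¹¹ m/s².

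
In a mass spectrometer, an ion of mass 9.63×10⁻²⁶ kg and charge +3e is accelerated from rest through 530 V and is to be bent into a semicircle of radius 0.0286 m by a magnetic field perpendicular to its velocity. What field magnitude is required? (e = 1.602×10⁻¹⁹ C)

B ≈ 0.510 T

v = √(2|q|V/m) = √(2·4.806×10⁻¹⁹·530/9.63×10⁻²⁶) ≈ 7.273×10⁴ m/s.
B = mv/(|q|r) = (9.63×10⁻²⁶)(7.273×10⁴)/((4.806×10⁻¹⁹)(0.0286)) ≈ 0.510 T.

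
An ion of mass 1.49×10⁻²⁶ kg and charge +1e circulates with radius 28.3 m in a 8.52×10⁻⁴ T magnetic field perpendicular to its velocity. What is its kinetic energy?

KE ≈ 3130 eV

v = |q|Br/m, then KE = ½mv² = (qBr)²/(2m).
v = (1.602×10⁻¹⁹)(8.52×10⁻⁴)(28.3)/1.49×10⁻²⁶ ≈ 2.592×10⁵ m/s.
KE = ½(1.49×10⁻²⁶)(2.592×10⁵)² ≈ 5.01×10⁻¹⁶ J = 3130 eV.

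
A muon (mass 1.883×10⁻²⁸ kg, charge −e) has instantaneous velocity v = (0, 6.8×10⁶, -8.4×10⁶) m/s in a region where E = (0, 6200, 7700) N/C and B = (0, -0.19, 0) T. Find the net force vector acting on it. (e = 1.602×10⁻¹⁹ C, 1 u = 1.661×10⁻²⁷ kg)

v×B = (-1.60×10⁶, 0, 0) N/C.
E + v×B = (-1.60×10⁶, 6200, 7700) N/C.
F = q(E + v×B) = (−1.602×10⁻¹⁹ C)·(-1.60×10⁶, 6200, 7700) = (2.56×10⁻¹³, -9.93×10⁻¹⁶, -1.23×10⁻¹⁵) N.

F ≈ (2.56×10⁻¹³, -9.93×10⁻¹⁶, -1.23×10⁻¹⁵) N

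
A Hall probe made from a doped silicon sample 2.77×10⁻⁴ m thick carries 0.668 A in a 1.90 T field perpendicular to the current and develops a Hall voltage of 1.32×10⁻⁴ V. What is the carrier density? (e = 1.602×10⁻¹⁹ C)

From V_H = IB/(n e t), n = IB/(V_H e t).
n = (0.668)(1.90)/((1.32×10⁻⁴)(1.602×10⁻¹⁹)(2.77×10⁻⁴)) ≈ 2.17×10²⁶ m⁻³.

n ≈ 2.17×10²⁶ m⁻³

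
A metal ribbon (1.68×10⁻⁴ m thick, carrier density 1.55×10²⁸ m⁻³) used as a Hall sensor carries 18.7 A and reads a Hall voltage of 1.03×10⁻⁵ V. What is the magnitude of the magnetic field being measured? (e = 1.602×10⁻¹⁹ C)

From V_H = IB/(n e t), B = V_H n e t / I.
B = (1.03×10⁻⁵)(1.55×10²⁸)(1.602×10⁻¹⁹)(1.68×10⁻⁴)/18.7 ≈ 0.230 T.

B ≈ 0.230 T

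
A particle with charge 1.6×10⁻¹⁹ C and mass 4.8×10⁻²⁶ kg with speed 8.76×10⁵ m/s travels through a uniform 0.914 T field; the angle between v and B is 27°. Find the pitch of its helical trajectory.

p ≈ 1.61 m

v∥ = v cosθ = 8.76×10⁵·cos27° ≈ 7.805×10⁵ m/s.
T = 2πm/(|q|B) = 2π(4.8×10⁻²⁶)/((1.6×10⁻¹⁹)(0.914)) ≈ 2.062×10⁻⁶ s.
pitch = v∥ T = (7.805×10⁵)(2.062×10⁻⁶) ≈ 1.61 m.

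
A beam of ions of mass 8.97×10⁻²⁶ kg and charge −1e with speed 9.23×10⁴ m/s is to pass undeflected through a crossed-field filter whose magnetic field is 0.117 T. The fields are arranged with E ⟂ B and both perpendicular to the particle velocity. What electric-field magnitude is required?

E = 1.08×10⁴ V/m

For straight-line motion qE = qvB, so E = vB.
E = 9.23×10⁴ × 0.117 = 1.08×10⁴ V/m.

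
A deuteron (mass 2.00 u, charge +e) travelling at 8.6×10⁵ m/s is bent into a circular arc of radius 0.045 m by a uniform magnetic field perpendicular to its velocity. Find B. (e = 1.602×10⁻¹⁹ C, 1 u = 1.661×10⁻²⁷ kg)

B ≈ 0.40 T

From |q|vB = mv²/r, B = mv/(|q|r).
B = (3.322×10⁻²⁷)(8.6×10⁵)/((1.602×10⁻¹⁹)(0.045)) ≈ 0.40 T.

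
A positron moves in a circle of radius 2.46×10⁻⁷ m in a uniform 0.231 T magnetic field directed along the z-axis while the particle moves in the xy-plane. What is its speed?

v ≈ 9990 m/s

From |q|vB = mv²/r, v = |q|Br/m.
v = (1.602×10⁻¹⁹)(0.231)(2.46×10⁻⁷)/9.109×10⁻³¹ ≈ 9990 m/s.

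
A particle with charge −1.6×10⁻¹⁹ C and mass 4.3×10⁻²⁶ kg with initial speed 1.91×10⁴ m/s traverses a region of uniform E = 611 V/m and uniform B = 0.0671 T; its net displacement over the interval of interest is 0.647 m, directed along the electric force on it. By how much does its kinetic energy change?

ΔKE ≈ 6.33×10⁻¹⁷ J

The magnetic force is always ⟂ v and does no work; only the electric force changes KE.
ΔKE = F_E · d = |q|E d = (1.6×10⁻¹⁹)(611)(0.647) ≈ 6.33×10⁻¹⁷ J.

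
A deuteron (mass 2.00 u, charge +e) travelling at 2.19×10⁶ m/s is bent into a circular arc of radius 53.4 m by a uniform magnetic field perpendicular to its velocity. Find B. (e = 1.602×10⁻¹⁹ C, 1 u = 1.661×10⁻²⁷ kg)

From |q|vB = mv²/r, B = mv/(|q|r).
B = (3.322×10⁻²⁷)(2.19×10⁶)/((1.602×10⁻¹⁹)(53.4)) ≈ 8.50×10⁻⁴ T.

B ≈ 8.50×10⁻⁴ T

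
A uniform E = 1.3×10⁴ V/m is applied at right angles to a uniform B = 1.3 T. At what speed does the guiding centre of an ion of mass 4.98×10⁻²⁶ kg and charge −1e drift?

v_d ≈ 1.0×10⁴ m/s

The steady drift has the magnetic force balancing the electric force, so v_d = E/B.
v_d = 1.3×10⁴/1.3 = 1.0×10⁴ m/s.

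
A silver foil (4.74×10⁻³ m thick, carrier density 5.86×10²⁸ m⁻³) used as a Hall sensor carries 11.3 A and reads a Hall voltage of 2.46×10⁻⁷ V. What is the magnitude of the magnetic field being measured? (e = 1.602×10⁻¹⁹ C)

B ≈ 0.969 T

From V_H = IB/(n e t), B = V_H n e t / I.
B = (2.46×10⁻⁷)(5.86×10²⁸)(1.602×10⁻¹⁹)(4.74×10⁻³)/11.3 ≈ 0.969 T.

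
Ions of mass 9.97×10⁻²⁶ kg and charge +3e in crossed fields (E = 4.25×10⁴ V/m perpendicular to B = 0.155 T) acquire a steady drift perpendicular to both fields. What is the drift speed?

v_d ≈ 2.74×10⁵ m/s

The steady drift has the magnetic force balancing the electric force, so v_d = E/B.
v_d = 4.25×10⁴/0.155 = 2.74×10⁵ m/s.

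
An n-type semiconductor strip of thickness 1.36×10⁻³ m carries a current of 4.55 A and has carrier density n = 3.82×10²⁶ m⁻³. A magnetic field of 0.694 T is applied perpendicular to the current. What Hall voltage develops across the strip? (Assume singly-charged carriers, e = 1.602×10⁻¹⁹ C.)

V_H = IB/(n e t).
V_H = (4.55)(0.694)/((3.82×10²⁶)(1.602×10⁻¹⁹)(1.36×10⁻³)) ≈ 3.79×10⁻⁵ V.

V_H ≈ 3.79×10⁻⁵ V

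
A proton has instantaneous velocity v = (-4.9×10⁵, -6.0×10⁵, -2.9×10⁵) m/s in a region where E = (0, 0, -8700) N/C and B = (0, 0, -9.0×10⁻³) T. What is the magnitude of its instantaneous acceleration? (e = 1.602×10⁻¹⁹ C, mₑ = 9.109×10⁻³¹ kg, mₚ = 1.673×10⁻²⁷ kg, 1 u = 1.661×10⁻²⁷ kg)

|a| ≈ 1.07×10¹² m/s²

v×B = (5400, -4410, 0) N/C.
E + v×B = (5400, -4410, -8700) N/C.
F = q(E + v×B) = (1.602×10⁻¹⁹ C)·(5400, -4410, -8700) = (8.65×10⁻¹⁶, -7.06×10⁻¹⁶, -1.39×10⁻¹⁵) N.
|a| = |F|/m = 1.786×10⁻¹⁵/1.673×10⁻²⁷ ≈ 1.07×10¹² m/s².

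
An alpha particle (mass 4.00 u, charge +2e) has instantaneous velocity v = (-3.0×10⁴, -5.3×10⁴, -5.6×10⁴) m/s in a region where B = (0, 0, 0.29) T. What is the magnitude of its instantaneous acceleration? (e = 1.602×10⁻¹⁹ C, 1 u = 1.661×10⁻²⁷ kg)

v×B = (-1.54×10⁴, 8700, 0) N/C.
F = q v×B = (3.204×10⁻¹⁹ C)·(-1.54×10⁴, 8700, 0) = (-4.92×10⁻¹⁵, 2.79×10⁻¹⁵, 0) N.
|a| = |F|/m = 5.659×10⁻¹⁵/6.644×10⁻²⁷ ≈ 8.52×10¹¹ m/s².

|a| ≈ 8.52×10¹¹ m/s²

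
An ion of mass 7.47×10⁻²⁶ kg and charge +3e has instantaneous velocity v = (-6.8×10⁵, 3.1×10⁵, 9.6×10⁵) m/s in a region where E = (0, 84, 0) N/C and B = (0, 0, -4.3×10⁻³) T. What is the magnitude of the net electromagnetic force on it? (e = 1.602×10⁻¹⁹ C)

v×B = (-1330, -2920, 0) N/C.
E + v×B = (-1330, -2840, 0) N/C.
F = q(E + v×B) = (4.806×10⁻¹⁹ C)·(-1330, -2840, 0) = (-6.41×10⁻¹⁶, -1.36×10⁻¹⁵, 0) N.
|F| = 1.51×10⁻¹⁵ N.

|F| ≈ 1.51×10⁻¹⁵ N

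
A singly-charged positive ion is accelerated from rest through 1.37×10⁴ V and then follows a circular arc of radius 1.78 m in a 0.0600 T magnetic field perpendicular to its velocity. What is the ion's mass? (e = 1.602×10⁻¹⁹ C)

m ≈ 6.67×10⁻²⁶ kg

Combine |q|V = ½mv² and r = mv/(|q|B): eliminate v to get m = qB²r²/(2V).
m = (1.602×10⁻¹⁹)(0.0600)²(1.78)²/(2·1.37×10⁴) ≈ 6.67×10⁻²⁶ kg.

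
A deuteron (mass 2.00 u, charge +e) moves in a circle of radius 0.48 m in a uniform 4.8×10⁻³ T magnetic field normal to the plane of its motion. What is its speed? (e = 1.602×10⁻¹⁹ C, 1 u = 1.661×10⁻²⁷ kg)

v ≈ 1.1×10⁵ m/s

From |q|vB = mv²/r, v = |q|Br/m.
v = (1.602×10⁻¹⁹)(4.8×10⁻³)(0.48)/3.322×10⁻²⁷ ≈ 1.1×10⁵ m/s.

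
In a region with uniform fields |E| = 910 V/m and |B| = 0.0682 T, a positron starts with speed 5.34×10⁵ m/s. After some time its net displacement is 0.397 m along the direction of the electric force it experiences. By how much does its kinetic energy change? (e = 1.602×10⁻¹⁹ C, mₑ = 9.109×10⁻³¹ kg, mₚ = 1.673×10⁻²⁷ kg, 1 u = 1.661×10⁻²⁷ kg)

ΔKE ≈ 5.79×10⁻¹⁷ J

The magnetic force is always ⟂ v and does no work; only the electric force changes KE.
ΔKE = F_E · d = |q|E d = (1.602×10⁻¹⁹)(910)(0.397) ≈ 5.79×10⁻¹⁷ J.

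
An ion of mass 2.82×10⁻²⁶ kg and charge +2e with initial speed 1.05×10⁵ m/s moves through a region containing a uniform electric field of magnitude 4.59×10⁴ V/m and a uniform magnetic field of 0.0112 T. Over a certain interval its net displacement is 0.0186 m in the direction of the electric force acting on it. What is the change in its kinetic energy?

The magnetic force is always ⟂ v and does no work; only the electric force changes KE.
ΔKE = F_E · d = |q|E d = (3.204×10⁻¹⁹)(4.59×10⁴)(0.0186) ≈ 2.74×10⁻¹⁶ J.

ΔKE ≈ 2.74×10⁻¹⁶ J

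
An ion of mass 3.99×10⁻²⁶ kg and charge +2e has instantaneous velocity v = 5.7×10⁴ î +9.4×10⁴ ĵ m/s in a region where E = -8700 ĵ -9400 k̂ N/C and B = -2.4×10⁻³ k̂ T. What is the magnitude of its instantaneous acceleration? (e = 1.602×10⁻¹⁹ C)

v×B = (-226, 137, 0) N/C.
E + v×B = (-226, -8560, -9400) N/C.
F = q(E + v×B) = (3.204×10⁻¹⁹ C)·(-226, -8560, -9400) = (-7.23×10⁻¹⁷, -2.74×10⁻¹⁵, -3.01×10⁻¹⁵) N.
|a| = |F|/m = 4.075×10⁻¹⁵/3.99×10⁻²⁶ ≈ 1.02×10¹¹ m/s².

|a| ≈ 1.02×10¹¹ m/s²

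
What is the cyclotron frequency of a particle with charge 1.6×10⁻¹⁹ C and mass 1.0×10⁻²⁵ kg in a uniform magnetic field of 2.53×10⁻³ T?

f = |q|B/(2πm).
f = (1.6×10⁻¹⁹)(2.53×10⁻³)/(2π·1.0×10⁻²⁵) ≈ 644 Hz.

f ≈ 644 Hz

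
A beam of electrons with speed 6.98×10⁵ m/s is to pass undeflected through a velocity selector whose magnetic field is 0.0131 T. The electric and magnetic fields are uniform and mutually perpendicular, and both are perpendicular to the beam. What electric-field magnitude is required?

For straight-line motion qE = qvB, so E = vB.
E = 6.98×10⁵ × 0.0131 = 9140 V/m.

E = 9140 V/m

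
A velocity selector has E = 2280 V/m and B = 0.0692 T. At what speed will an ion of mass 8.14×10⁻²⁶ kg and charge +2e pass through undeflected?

v = 3.29×10⁴ m/s

Zero net Lorentz force requires |qE| = |q v×B|, i.e. E = vB.
v = E/B = 2280/0.0692 = 3.29×10⁴ m/s.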